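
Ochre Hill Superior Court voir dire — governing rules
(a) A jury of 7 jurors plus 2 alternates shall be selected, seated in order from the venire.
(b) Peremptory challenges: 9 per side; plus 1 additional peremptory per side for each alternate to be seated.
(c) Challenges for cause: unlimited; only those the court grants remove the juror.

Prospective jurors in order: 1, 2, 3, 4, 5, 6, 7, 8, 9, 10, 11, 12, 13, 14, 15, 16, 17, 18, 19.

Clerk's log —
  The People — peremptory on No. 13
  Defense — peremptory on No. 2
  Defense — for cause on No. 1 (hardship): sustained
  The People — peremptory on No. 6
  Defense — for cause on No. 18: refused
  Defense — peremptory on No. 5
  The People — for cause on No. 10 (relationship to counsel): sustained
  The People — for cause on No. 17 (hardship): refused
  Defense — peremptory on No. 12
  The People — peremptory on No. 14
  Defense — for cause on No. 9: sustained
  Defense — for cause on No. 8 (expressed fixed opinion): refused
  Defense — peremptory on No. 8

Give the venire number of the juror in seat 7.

17

Removed: #1, #2, #5, #6, #8, #9, #10, #12, #13, #14. (#17, #18 stay — for-cause denied.)
Seating in order: seats 1–7 → #3, #4, #7, #11, #15, #16, #17; alternates → #18, #19.
So seat 7 is #17.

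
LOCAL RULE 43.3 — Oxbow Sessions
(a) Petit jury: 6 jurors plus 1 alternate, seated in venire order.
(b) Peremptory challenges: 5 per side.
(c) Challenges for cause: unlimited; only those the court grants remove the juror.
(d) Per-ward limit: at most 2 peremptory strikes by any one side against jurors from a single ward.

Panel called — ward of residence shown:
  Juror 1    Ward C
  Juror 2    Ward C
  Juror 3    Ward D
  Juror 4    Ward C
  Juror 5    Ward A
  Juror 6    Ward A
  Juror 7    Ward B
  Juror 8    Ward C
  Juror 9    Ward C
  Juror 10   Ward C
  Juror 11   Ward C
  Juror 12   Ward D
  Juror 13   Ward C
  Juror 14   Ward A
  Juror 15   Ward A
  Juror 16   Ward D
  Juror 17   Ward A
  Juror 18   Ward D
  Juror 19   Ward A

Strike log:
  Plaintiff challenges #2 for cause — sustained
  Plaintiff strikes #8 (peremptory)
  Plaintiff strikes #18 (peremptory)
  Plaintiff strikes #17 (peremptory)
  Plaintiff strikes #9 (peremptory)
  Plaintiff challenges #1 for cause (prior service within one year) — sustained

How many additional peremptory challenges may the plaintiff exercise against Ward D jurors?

1

Plaintiff peremptories so far: #8, #18, #17, #9 — 4 of 5 used, 1 left overall.
Against Ward D: #18 — 1 used; per-ward cap 2 leaves 1.
Binding limit: min(1, 1) = 1.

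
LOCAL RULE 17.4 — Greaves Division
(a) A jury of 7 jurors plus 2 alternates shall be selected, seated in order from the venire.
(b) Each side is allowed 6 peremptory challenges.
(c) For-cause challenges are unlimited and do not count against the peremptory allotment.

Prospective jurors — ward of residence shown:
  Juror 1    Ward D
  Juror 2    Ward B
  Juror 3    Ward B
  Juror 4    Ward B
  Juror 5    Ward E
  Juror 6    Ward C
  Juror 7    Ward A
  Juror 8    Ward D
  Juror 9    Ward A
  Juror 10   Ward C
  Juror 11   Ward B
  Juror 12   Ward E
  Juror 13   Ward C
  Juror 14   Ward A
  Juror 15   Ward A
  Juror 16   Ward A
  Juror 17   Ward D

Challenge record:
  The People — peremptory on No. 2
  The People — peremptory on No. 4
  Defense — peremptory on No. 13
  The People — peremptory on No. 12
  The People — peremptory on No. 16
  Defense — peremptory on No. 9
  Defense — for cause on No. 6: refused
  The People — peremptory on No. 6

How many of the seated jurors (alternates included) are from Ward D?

Removed: #2, #4, #6, #9, #12, #13, #16.
Seated (9 incl. alternates): #1, #3, #5, #7, #8, #10, #11, #14, #15.
Of those, in Ward D: #1, #8 → 2.

2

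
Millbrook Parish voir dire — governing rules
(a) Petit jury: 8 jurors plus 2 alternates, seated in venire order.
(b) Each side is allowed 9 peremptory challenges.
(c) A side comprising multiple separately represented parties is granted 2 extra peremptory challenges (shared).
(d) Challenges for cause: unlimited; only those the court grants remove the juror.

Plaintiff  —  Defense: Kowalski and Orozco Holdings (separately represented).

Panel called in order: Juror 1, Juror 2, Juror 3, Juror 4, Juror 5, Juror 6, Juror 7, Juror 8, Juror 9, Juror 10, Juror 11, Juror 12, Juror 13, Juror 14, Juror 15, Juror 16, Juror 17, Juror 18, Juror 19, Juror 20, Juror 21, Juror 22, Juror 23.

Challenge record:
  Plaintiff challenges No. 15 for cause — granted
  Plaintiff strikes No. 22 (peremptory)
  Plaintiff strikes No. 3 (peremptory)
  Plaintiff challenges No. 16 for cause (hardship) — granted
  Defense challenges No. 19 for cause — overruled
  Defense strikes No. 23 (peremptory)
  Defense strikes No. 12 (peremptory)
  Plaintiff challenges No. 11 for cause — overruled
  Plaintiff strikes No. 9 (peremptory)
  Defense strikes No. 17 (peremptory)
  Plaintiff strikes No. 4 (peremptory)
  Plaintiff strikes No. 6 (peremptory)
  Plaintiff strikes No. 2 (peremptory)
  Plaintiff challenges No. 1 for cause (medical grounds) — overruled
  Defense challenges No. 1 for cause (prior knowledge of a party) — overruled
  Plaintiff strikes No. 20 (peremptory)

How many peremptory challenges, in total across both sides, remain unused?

10

Plaintiff allotment: 9. Defense allotment: 9 base + 2 multi-party = 11.
Plaintiff peremptories used: #22, #3, #9, #4, #6, #2, #20 — 7 (for-cause on #15, #16, #11, #1 don't count).
Defense peremptories used: #23, #12, #17 — 3 (for-cause on #19, #1 don't count).
Remaining: (9 − 7) + (11 − 3) = 10.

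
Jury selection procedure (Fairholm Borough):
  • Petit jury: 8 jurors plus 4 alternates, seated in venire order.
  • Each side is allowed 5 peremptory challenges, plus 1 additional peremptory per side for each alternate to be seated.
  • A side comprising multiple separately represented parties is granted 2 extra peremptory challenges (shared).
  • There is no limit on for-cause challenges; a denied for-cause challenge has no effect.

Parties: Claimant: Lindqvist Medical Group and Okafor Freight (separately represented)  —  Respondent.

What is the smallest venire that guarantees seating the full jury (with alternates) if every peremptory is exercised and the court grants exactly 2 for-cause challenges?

34

Seats to fill: 8 + 4 alternates = 12.
Peremptories — Claimant: 5 + 1×4 + 2 = 11; Respondent: 5 + 1×4 = 9; total 20.
For-cause removals: 2.
Minimum venire: 12 + 20 + 2 = 34.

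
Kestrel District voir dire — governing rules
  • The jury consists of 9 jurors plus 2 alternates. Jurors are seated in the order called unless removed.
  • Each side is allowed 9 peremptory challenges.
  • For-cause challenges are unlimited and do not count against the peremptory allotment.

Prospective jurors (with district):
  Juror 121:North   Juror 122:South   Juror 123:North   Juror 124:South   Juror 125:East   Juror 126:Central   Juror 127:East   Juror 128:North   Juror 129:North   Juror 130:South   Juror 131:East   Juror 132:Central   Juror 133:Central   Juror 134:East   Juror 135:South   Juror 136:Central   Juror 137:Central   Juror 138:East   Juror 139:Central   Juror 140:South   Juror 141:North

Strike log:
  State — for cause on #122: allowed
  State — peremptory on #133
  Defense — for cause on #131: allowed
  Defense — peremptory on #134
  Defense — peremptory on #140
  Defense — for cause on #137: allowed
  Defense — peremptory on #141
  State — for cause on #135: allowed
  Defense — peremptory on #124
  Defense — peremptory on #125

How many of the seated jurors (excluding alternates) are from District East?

1

Removed: #122, #124, #125, #131, #133, #134, #135, #137, #140, #141.
Seated jurors 1–9: #121, #123, #126, #127, #128, #129, #130, #132, #136 (alternates #138, #139 not counted).
Of those, in District East: #127 → 1.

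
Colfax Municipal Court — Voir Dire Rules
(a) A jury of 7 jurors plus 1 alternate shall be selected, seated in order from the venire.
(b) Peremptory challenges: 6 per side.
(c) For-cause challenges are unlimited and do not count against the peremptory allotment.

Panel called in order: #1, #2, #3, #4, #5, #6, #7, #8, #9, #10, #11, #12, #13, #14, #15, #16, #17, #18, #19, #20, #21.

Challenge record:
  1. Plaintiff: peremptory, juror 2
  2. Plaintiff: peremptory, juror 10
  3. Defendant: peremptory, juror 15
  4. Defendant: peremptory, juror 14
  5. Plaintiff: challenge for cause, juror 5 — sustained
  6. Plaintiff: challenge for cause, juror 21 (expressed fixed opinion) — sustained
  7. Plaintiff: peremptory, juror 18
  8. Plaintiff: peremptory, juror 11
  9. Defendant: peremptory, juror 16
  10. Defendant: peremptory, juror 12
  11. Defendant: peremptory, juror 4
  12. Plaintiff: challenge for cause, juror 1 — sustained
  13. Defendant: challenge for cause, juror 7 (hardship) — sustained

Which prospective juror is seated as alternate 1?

20

Removed: #1, #2, #4, #5, #7, #10, #11, #12, #14, #15, #16, #18, #21.
Filling seats in venire order through position 8: #3, #6, #8, #9, #13, #17, #19, #20.
So alternate 1 is #20.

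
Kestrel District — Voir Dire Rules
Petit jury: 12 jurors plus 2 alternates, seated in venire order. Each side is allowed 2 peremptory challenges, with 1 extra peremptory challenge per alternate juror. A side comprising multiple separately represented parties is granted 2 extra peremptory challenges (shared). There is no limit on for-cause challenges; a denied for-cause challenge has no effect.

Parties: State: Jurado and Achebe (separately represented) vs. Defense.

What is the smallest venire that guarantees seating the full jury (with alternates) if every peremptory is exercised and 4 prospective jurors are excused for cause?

28

Seats to fill: 12 + 2 alternates = 14.
Peremptories — State: 2 + 1×2 + 2 = 6; Defense: 2 + 1×2 = 4; total 10.
For-cause removals: 4.
Minimum venire: 14 + 10 + 4 = 28.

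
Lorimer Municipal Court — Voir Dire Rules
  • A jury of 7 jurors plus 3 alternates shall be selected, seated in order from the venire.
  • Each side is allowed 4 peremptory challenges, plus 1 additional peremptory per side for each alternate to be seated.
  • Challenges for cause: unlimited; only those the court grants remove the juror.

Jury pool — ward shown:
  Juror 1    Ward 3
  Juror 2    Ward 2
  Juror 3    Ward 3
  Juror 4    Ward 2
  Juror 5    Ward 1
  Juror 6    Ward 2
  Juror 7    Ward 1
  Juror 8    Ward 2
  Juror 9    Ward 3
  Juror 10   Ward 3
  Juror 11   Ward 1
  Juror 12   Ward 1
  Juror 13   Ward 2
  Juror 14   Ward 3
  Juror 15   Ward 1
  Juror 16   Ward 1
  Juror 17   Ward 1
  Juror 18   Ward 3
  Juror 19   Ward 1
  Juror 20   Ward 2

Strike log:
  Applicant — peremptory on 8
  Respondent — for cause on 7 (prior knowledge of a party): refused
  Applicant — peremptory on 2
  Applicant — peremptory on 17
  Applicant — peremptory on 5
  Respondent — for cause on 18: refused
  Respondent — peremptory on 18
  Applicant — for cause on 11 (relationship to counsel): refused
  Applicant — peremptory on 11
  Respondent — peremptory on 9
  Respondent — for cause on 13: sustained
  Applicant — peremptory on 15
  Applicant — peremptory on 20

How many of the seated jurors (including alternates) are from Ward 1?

4

Removed: #2, #5, #8, #9, #11, #13, #15, #17, #18, #20.
Seated (10 incl. alternates): #1, #3, #4, #6, #7, #10, #12, #14, #16, #19.
Of those, in Ward 1: #7, #12, #16, #19 → 4.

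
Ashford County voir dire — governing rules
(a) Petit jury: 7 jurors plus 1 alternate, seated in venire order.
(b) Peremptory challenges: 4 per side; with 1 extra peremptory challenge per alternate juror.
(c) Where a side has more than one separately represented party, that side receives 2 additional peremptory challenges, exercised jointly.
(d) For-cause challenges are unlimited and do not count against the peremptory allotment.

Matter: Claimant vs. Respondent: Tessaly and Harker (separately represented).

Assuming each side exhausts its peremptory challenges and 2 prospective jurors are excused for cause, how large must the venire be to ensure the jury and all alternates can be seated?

22

Seats to fill: 7 + 1 alternates = 8.
Peremptories — Claimant: 4 + 1×1 = 5; Respondent: 4 + 1×1 + 2 = 7; total 12.
For-cause removals: 2.
Minimum venire: 8 + 12 + 2 = 22.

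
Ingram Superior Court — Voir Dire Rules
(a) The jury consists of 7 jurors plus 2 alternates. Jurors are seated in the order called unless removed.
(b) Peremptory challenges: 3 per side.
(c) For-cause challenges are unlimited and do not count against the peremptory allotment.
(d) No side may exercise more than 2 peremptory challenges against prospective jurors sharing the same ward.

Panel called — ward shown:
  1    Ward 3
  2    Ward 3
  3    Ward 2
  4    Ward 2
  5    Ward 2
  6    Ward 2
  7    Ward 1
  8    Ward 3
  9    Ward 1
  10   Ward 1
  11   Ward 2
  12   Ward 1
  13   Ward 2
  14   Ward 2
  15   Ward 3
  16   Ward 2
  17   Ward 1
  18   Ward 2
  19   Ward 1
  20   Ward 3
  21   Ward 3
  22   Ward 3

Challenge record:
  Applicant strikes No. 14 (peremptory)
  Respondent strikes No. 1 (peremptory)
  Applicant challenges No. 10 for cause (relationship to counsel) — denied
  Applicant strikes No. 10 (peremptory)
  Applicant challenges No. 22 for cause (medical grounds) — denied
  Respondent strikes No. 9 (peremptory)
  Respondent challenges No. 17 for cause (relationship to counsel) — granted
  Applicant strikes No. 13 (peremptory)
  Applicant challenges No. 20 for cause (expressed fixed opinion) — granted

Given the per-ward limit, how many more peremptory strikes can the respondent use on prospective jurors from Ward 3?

Respondent peremptories so far: #1, #9 — 2 of 3 used, 1 left overall.
Against Ward 3: #1 — 1 used; per-ward cap 2 leaves 1.
Binding limit: min(1, 1) = 1.

1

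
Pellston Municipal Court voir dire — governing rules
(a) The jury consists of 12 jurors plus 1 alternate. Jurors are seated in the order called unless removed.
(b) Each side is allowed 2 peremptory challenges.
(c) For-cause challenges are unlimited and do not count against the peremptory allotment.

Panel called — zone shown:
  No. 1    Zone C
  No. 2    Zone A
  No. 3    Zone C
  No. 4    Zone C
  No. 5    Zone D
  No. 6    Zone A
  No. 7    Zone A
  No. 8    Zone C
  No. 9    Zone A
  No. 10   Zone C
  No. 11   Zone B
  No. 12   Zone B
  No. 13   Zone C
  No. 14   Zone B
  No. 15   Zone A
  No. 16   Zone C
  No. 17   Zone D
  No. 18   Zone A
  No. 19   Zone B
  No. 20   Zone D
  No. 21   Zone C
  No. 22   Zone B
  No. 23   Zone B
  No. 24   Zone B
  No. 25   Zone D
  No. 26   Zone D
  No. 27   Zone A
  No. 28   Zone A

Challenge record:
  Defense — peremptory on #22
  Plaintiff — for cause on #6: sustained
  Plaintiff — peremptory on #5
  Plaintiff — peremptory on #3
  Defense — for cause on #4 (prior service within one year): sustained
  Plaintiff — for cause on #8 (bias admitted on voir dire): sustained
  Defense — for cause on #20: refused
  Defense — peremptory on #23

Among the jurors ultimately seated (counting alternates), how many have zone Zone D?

1

Removed: #3, #4, #5, #6, #8, #22, #23.
Seated (13 incl. alternates): #1, #2, #7, #9, #10, #11, #12, #13, #14, #15, #16, #17, #18.
Of those, in Zone D: #17 → 1.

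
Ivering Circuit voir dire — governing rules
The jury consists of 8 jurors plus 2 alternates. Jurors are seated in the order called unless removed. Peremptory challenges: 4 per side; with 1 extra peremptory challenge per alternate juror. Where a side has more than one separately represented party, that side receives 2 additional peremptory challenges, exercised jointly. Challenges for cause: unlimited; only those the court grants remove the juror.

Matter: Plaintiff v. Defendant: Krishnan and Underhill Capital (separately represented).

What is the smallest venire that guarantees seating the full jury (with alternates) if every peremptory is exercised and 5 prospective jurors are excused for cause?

29

Seats to fill: 8 + 2 alternates = 10.
Peremptories — Plaintiff: 4 + 1×2 = 6; Defendant: 4 + 1×2 + 2 = 8; total 14.
For-cause removals: 5.
Minimum venire: 10 + 14 + 5 = 29.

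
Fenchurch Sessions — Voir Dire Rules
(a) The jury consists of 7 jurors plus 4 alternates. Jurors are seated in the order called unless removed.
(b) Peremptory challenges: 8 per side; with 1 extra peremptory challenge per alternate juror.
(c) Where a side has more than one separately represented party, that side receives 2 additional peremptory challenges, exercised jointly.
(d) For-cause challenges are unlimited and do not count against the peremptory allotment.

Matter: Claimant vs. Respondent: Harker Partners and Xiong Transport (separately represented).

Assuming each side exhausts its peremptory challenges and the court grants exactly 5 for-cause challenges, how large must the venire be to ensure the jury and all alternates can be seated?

42

Seats to fill: 7 + 4 alternates = 11.
Peremptories — Claimant: 8 + 1×4 = 12; Respondent: 8 + 1×4 + 2 = 14; total 26.
For-cause removals: 5.
Minimum venire: 11 + 26 + 5 = 42.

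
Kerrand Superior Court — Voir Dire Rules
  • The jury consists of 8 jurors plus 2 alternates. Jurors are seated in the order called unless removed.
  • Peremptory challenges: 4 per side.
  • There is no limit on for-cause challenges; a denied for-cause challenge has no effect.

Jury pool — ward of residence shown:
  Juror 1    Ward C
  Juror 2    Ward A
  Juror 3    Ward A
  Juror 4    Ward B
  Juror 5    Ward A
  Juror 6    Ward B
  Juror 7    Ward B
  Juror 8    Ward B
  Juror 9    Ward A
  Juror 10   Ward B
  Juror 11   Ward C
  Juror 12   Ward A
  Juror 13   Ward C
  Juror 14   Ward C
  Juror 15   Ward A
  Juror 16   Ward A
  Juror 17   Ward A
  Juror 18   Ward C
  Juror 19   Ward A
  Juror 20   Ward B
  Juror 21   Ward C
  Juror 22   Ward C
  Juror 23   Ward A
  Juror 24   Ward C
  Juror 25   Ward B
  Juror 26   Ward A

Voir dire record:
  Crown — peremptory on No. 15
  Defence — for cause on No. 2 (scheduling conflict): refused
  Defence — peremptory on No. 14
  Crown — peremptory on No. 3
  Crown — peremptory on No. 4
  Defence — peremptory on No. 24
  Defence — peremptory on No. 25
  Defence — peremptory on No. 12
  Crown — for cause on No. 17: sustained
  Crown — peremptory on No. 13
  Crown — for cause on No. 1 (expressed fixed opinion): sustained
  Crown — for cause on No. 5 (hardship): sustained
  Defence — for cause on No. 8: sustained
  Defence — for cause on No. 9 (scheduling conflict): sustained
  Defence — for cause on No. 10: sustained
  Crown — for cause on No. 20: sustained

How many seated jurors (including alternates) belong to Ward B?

Removed: #1, #3, #4, #5, #8, #9, #10, #12, #13, #14, #15, #17, #20, #24, #25.
Seated (10 incl. alternates): #2, #6, #7, #11, #16, #18, #19, #21, #22, #23.
Of those, in Ward B: #6, #7 → 2.

2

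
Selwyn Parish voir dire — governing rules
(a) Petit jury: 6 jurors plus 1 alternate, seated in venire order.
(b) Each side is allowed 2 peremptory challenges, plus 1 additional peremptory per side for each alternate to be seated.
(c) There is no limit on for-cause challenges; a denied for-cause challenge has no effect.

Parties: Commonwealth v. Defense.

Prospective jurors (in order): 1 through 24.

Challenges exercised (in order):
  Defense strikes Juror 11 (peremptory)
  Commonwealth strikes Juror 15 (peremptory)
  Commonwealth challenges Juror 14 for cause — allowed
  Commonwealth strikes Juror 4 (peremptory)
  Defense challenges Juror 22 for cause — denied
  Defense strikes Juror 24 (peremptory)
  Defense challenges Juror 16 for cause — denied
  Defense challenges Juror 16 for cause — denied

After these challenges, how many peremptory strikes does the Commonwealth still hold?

Commonwealth allotment: 2 base + 1 × 1 alternate = 3.
Commonwealth peremptories used: #15, #4 — 2 (the for-cause on #14 doesn't count).
Remaining: 3 − 2 = 1.

1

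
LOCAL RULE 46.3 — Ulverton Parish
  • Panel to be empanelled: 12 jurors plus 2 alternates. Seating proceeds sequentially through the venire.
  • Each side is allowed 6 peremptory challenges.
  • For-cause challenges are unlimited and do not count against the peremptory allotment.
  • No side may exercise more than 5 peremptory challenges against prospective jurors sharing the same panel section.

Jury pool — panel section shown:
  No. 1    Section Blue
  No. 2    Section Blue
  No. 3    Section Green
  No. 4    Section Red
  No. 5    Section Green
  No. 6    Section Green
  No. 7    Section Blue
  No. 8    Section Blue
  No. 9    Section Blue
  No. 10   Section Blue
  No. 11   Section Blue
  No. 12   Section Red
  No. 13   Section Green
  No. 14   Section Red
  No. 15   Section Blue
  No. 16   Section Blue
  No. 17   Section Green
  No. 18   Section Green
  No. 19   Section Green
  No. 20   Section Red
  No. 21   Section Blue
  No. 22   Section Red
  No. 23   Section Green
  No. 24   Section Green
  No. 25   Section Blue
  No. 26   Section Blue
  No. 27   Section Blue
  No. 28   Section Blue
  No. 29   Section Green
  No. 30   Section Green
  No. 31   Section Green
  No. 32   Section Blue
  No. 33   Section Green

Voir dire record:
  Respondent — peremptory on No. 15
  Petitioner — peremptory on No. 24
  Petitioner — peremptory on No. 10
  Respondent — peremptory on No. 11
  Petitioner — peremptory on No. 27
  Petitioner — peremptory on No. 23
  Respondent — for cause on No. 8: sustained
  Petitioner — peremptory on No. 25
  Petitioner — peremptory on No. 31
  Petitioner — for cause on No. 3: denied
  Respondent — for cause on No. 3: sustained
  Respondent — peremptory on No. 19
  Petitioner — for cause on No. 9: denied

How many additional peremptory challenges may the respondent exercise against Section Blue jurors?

Respondent peremptories so far: #15, #11, #19 — 3 of 6 used, 3 left overall.
Against Section Blue: #15, #11 — 2 used; per-section cap 5 leaves 3.
Binding limit: min(3, 3) = 3.

3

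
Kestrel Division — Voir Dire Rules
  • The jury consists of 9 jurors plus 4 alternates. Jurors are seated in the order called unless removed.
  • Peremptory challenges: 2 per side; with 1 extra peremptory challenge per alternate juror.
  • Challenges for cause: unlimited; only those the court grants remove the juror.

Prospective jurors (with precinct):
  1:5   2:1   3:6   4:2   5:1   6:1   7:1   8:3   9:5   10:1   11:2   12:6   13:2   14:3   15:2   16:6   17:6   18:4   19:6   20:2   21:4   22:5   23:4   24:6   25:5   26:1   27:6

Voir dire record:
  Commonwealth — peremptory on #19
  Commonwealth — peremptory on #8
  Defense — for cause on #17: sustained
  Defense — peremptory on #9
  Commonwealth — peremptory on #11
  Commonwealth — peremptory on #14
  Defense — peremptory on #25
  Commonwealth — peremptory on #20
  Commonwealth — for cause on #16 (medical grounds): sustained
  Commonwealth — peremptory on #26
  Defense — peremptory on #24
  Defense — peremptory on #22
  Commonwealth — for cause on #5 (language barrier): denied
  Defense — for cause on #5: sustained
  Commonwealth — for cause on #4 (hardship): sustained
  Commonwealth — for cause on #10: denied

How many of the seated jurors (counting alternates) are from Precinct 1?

4

Removed: #4, #5, #8, #9, #11, #14, #16, #17, #19, #20, #22, #24, #25, #26.
Seated (13 incl. alternates): #1, #2, #3, #6, #7, #10, #12, #13, #15, #18, #21, #23, #27.
Of those, in Precinct 1: #2, #6, #7, #10 → 4.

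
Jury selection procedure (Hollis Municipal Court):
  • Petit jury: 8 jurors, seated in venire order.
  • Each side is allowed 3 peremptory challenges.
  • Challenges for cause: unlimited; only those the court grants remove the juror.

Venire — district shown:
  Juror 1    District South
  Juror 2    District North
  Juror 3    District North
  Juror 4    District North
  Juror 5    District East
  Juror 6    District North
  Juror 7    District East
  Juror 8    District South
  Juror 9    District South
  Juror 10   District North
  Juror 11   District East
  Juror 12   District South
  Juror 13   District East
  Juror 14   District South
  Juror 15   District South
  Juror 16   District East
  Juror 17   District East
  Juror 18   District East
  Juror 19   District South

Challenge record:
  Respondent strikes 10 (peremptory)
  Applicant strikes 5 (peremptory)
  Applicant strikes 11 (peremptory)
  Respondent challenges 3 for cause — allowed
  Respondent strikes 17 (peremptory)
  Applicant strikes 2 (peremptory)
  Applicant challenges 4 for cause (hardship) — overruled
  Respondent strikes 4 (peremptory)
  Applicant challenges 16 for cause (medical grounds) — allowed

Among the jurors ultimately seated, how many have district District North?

Removed: #2, #3, #4, #5, #10, #11, #16, #17.
Seated jurors 1–8: #1, #6, #7, #8, #9, #12, #13, #14.
Of those, in District North: #6 → 1.

1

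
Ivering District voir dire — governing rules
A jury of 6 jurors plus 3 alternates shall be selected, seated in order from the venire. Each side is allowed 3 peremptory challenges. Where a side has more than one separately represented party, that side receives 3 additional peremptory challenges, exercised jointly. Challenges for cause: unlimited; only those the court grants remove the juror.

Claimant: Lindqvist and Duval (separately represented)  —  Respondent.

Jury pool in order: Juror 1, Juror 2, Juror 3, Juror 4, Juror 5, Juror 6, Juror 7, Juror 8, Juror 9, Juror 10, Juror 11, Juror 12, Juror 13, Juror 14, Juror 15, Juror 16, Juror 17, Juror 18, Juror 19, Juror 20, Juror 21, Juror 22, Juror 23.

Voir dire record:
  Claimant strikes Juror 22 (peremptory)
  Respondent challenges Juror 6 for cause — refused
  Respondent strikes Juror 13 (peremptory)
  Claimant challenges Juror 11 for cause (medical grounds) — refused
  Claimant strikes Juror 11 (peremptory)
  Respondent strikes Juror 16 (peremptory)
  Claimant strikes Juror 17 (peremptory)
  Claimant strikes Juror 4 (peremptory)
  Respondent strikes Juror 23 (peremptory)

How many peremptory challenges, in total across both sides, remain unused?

2

Claimant allotment: 3 base + 3 multi-party = 6. Respondent allotment: 3.
Claimant peremptories used: #22, #11, #17, #4 — 4 (the for-cause on #11 doesn't count).
Respondent peremptories used: #13, #16, #23 — 3 (the for-cause on #6 doesn't count).
Remaining: (6 − 4) + (3 − 3) = 2.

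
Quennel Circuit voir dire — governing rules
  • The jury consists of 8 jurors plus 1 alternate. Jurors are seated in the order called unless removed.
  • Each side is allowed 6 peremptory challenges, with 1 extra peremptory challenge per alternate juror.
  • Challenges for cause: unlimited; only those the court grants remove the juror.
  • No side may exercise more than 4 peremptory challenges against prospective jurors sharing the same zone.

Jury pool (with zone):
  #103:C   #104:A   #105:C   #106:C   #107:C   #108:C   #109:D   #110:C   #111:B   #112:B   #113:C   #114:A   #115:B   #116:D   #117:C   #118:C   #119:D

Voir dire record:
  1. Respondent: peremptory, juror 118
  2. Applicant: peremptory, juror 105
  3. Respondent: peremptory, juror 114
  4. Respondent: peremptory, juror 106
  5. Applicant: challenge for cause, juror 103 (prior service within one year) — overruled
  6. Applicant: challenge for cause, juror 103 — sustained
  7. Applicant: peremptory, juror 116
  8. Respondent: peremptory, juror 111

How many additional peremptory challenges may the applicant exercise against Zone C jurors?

3

Applicant peremptories so far: #105, #116 — 2 of 7 used, 5 left overall.
Against Zone C: #105 — 1 used; per-zone cap 4 leaves 3.
Binding limit: min(5, 3) = 3.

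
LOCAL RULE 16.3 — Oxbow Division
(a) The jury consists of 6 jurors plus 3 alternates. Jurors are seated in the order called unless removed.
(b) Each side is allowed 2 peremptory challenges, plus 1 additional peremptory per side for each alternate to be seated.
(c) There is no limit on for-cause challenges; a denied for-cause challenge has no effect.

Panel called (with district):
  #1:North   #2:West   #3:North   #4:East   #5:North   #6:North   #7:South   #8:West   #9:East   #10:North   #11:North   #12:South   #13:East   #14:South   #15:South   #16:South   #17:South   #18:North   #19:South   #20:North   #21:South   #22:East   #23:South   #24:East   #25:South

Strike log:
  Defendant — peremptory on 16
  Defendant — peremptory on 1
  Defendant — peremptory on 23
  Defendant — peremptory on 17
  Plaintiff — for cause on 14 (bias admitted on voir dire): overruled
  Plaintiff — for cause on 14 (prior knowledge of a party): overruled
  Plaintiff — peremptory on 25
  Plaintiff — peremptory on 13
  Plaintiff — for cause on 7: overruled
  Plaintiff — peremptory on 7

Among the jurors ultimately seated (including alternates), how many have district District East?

Removed: #1, #7, #13, #16, #17, #23, #25.
Seated (9 incl. alternates): #2, #3, #4, #5, #6, #8, #9, #10, #11.
Of those, in District East: #4, #9 → 2.

2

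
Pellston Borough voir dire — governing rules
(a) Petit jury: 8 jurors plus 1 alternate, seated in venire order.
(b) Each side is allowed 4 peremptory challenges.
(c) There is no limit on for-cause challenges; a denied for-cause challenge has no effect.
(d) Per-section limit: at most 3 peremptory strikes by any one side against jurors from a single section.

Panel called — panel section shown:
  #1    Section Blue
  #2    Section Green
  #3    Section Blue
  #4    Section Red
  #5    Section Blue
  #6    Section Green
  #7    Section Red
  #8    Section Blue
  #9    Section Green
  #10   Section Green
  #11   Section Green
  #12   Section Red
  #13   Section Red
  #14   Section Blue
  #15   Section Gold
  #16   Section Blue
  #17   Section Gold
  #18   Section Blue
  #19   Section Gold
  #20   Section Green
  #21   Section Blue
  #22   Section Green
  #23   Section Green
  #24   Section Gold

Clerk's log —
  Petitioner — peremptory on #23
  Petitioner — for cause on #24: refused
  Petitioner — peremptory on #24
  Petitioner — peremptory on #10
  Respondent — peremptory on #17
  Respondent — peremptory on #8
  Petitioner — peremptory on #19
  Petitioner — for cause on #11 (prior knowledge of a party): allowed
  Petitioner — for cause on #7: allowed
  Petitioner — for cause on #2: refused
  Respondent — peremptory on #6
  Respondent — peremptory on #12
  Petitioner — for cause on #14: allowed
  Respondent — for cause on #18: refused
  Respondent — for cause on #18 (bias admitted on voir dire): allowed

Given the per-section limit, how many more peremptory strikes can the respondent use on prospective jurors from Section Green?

0

Respondent peremptories so far: #17, #8, #6, #12 — 4 of 4 used, 0 left overall.
Against Section Green: #6 — 1 used; per-section cap 3 leaves 2.
Binding limit: min(0, 2) = 0.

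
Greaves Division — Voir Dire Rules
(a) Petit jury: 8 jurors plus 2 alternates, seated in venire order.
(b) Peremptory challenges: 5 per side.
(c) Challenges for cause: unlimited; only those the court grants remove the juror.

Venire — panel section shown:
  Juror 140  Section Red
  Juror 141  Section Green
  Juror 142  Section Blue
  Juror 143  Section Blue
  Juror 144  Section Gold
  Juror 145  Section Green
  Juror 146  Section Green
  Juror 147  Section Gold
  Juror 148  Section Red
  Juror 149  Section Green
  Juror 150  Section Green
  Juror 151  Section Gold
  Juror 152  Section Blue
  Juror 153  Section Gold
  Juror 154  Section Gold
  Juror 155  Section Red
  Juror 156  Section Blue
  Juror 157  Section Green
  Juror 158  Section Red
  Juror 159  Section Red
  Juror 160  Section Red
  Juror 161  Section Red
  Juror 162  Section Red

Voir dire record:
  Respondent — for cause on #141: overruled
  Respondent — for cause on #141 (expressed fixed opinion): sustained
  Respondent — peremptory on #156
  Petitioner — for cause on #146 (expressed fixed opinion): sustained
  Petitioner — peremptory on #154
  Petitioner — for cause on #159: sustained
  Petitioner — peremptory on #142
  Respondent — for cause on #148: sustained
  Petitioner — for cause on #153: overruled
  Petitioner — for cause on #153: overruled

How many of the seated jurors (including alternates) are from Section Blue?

Removed: #141, #142, #146, #148, #154, #156, #159.
Seated (10 incl. alternates): #140, #143, #144, #145, #147, #149, #150, #151, #152, #153.
Of those, in Section Blue: #143, #152 → 2.

2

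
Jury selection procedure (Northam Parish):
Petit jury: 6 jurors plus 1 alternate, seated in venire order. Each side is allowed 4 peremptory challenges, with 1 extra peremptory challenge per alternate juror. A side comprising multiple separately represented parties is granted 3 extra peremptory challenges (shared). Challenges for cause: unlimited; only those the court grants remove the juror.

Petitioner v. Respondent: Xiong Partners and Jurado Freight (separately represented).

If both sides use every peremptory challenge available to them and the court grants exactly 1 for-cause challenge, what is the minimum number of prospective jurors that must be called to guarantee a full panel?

21

Seats to fill: 6 + 1 alternates = 7.
Peremptories — Petitioner: 4 + 1×1 = 5; Respondent: 4 + 1×1 + 3 = 8; total 13.
For-cause removals: 1.
Minimum venire: 7 + 13 + 1 = 21.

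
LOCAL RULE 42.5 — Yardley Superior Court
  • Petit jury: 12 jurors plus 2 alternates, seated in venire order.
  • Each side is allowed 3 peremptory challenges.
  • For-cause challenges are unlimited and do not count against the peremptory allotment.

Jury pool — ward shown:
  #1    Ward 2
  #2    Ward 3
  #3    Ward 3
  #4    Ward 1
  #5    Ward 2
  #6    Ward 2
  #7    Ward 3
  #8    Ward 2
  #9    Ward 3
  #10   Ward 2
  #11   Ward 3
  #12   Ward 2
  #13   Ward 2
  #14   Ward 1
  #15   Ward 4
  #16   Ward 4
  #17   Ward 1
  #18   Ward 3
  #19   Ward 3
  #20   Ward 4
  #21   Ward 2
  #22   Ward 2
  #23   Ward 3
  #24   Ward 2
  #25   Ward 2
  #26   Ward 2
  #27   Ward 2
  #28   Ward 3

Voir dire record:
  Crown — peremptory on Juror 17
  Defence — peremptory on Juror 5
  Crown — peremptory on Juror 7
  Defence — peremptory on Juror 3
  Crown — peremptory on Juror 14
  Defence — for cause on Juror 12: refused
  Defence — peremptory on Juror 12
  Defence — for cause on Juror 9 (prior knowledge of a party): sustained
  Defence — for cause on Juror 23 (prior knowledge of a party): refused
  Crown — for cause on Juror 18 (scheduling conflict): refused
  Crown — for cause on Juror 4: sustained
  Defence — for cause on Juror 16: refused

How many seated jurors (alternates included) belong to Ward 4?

3

Removed: #3, #4, #5, #7, #9, #12, #14, #17.
Seated (14 incl. alternates): #1, #2, #6, #8, #10, #11, #13, #15, #16, #18, #19, #20, #21, #22.
Of those, in Ward 4: #15, #16, #20 → 3.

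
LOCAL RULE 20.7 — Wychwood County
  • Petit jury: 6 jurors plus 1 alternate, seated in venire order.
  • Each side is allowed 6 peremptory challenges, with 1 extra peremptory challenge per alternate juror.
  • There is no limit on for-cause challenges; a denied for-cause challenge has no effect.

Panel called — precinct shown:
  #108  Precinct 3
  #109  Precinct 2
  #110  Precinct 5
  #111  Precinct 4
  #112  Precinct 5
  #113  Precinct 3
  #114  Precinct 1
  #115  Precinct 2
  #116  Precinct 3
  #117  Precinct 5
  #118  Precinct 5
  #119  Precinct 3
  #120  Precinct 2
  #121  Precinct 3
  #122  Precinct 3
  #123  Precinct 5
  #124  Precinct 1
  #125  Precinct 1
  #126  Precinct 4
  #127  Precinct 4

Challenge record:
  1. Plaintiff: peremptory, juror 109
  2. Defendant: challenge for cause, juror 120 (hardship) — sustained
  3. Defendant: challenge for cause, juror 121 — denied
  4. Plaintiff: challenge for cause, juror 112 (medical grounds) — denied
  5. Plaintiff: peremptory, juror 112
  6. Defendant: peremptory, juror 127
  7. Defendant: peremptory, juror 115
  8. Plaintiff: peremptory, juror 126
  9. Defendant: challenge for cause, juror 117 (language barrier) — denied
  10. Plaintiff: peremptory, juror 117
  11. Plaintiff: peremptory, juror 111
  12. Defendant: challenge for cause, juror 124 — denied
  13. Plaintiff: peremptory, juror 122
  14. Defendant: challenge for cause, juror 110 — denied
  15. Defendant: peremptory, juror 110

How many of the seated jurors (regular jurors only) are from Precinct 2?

Removed: #109, #110, #111, #112, #115, #117, #120, #122, #126, #127.
Seated jurors 1–6: #108, #113, #114, #116, #118, #119 (alternates #121 not counted).
None of those are in Precinct 2 → 0.

0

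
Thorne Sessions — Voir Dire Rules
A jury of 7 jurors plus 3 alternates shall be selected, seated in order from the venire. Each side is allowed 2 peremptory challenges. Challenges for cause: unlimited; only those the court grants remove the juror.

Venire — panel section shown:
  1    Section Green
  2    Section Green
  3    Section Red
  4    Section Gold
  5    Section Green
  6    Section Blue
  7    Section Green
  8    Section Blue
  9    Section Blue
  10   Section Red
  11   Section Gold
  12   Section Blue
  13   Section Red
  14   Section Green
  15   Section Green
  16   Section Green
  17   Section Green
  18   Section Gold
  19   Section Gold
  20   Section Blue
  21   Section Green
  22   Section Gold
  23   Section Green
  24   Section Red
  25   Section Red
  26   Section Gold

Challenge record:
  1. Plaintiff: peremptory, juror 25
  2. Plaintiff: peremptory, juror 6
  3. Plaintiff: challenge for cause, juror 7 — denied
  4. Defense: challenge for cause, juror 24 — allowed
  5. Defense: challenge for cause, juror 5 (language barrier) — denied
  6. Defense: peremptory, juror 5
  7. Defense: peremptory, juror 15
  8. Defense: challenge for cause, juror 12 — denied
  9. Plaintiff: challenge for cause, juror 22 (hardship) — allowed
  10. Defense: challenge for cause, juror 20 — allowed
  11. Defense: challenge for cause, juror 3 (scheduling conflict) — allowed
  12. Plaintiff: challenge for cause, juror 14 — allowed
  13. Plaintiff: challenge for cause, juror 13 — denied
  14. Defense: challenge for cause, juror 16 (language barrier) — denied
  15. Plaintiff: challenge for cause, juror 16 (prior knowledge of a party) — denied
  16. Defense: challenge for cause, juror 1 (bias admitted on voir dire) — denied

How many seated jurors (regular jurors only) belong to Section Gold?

Removed: #3, #5, #6, #14, #15, #20, #22, #24, #25.
Seated jurors 1–7: #1, #2, #4, #7, #8, #9, #10 (alternates #11, #12, #13 not counted).
Of those, in Section Gold: #4 → 1.

1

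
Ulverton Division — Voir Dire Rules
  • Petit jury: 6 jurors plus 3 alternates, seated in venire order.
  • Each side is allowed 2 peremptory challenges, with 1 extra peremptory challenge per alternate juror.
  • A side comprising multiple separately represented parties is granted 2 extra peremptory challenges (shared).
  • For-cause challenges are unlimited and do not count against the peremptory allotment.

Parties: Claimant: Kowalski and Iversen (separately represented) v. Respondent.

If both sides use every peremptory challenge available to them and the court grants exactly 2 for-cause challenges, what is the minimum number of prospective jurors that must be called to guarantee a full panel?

23

Seats to fill: 6 + 3 alternates = 9.
Peremptories — Claimant: 2 + 1×3 + 2 = 7; Respondent: 2 + 1×3 = 5; total 12.
For-cause removals: 2.
Minimum venire: 9 + 12 + 2 = 23.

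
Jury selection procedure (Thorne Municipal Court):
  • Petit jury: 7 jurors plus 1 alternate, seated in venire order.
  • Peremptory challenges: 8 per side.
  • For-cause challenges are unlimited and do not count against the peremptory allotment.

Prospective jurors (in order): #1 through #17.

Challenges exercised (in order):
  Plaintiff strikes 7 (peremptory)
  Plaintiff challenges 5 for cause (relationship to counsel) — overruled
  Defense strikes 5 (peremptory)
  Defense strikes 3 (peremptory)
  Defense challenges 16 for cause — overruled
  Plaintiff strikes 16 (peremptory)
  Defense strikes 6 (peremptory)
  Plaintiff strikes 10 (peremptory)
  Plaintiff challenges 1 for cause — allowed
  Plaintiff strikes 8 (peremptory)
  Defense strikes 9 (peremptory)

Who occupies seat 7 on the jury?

Removed: #1, #3, #5, #6, #7, #8, #9, #10, #16.
Seating in order: seats 1–7 → #2, #4, #11, #12, #13, #14, #15; alternates → #17.
So seat 7 is #15.

15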